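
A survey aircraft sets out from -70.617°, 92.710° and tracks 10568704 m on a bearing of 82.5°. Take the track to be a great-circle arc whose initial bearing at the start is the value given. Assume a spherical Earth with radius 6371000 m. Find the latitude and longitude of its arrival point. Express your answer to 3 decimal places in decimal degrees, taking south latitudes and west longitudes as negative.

latitude 7.246°, longitude 177.304°

Central angle δ = d/R = 1.658877 rad.
Start latitude φ₁ = -1.232499 rad; initial bearing θ = 1.439897 rad.
Applying the spherical law of cosines for sides, sin φ₂ = sin φ₁ cos δ + cos φ₁ sin δ cos θ = 0.126132, so φ₂ = 7.246°.
Then Δλ = atan2(0.327766, 0.031016) = 1.476448 rad, from sin θ sin δ cos φ₁ over cos δ − sin φ₁ sin φ₂.
λ₂ = 92.710° + 84.594° = 177.304°.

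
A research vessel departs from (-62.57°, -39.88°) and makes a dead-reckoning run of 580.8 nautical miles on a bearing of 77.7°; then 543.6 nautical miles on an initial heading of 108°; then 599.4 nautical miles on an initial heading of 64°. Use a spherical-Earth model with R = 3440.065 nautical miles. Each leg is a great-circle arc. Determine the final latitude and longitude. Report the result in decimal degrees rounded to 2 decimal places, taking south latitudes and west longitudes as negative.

Apply the spherical direct solution leg by leg, carrying full precision between legs.
Leg 1: from (-62.57°, -39.88°), δ = 580.8/3440.065 = 0.168834 rad, θ = 77.7° → φ = -59.14°, λ = -21.21°.
Leg 2: from (-59.14°, -21.21°), δ = 543.6/3440.065 = 0.158020 rad, θ = 108° → φ = -60.77°, λ = -3.36°.
Leg 3: from (-60.77°, -3.36°), δ = 599.4/3440.065 = 0.174241 rad, θ = 64° → φ = -55.32°, λ = 12.54°.

latitude -55.32°, longitude 12.54°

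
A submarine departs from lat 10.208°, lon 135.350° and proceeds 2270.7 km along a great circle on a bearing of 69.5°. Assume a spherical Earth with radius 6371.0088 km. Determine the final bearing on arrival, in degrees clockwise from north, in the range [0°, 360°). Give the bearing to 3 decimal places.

final bearing 74.182°

Angular distance δ = d/R = 2270.7 / 6371.0088 = 0.356411 rad.
With φ₁ = 10.208° = 0.178163 rad and θ = 69.5° = 1.213004 rad:
sin φ₂ = sin φ₁ cos δ + cos φ₁ sin δ cos θ = (0.177222)(0.937155) + (0.984171)(0.348913)(0.350207) = 0.286342
φ₂ = asin(0.286342) = 0.290407 rad = 16.639°.
For the longitude increment, Δλ = atan2( sin θ sin δ cos φ₁, cos δ − sin φ₁ sin φ₂ ) = atan2(0.321644, 0.886409) = 19.944°.
Hence λ₂ = 135.350° + 19.944° = 155.294°.
The forward bearing on arrival equals the back-azimuth from the destination plus 180°.
Back-azimuth from P₂ (16.639°, 155.294°) to P₁ (10.208°, 135.350°), with Δλ' = λ₁ − λ₂ = -19.944°: atan2( sin Δλ' cos φ₁ , cos φ₂ sin φ₁ − sin φ₂ cos φ₁ cos Δλ' ) = 254.182°.
Final bearing = (254.182° + 180°) mod 360° = 74.182°.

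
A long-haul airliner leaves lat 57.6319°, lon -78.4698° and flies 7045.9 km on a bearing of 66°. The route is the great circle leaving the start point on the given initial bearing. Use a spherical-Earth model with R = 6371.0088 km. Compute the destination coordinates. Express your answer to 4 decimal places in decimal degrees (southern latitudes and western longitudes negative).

Angular distance δ = d/R = 7045.9 / 6371.0088 = 1.105932 rad.
With φ₁ = 57.6319° = 1.005866 rad and θ = 66° = 1.151917 rad:
Applying the spherical law of cosines for sides, sin φ₂ = sin φ₁ cos δ + cos φ₁ sin δ cos θ = 0.573290, so φ₂ = 34.9799°.
Then Δλ = atan2(0.437173, -0.035913) = 1.652762 rad, from sin θ sin δ cos φ₁ over cos δ − sin φ₁ sin φ₂.
Hence λ₂ = -78.4698° + 94.6963° = 16.2265°.

latitude 34.9799°, longitude 16.2265°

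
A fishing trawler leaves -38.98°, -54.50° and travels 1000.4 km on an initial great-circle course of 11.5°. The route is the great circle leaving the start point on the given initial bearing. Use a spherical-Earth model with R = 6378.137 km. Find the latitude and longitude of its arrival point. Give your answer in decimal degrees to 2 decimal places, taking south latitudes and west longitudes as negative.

δ = 1000.4/6378.137 = 0.156848 rad (8.9867°).
Converting: φ₁ = -0.680329 rad, θ = 0.200713 rad.
sin φ₂ = sin φ₁ cos δ + cos φ₁ sin δ cos θ = (-0.629049)(0.987725) + (0.777366)(0.156206)(0.979925) = -0.502336
φ₂ = asin(-0.502336) = -0.526298 rad = -30.15°.
For the longitude increment, Δλ = atan2( sin θ sin δ cos φ₁, cos δ − sin φ₁ sin φ₂ ) = atan2(0.024209, 0.671731) = 2.06°.
λ₂ = -54.50° + 2.06° = -52.44°.

latitude -30.15°, longitude -52.44°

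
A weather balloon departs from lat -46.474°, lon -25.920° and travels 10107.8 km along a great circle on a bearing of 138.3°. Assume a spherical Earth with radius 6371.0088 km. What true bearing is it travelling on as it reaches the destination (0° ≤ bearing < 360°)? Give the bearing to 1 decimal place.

final bearing 32.0°

Angular distance δ = d/R = 10107.8 / 6371.0088 = 1.586531 rad.
Start latitude φ₁ = -0.811124 rad; initial bearing θ = 2.413790 rad.
Destination latitude: φ₂ = arcsin( sin φ₁ cos δ + cos φ₁ sin δ cos θ ) = arcsin(-0.502726) = -30.181°.
For the longitude increment, Δλ = atan2( sin θ sin δ cos φ₁, cos δ − sin φ₁ sin φ₂ ) = atan2(0.458077, -0.380241) = 129.695°.
λ₂ = λ₁ + Δλ = 103.775°.
The forward bearing on arrival equals the back-azimuth from the destination plus 180°.
Back-azimuth from P₂ (-30.2°, 103.8°) to P₁ (-46.5°, -25.9°), with Δλ' = λ₁ − λ₂ = -129.7°: atan2( sin Δλ' cos φ₁ , cos φ₂ sin φ₁ − sin φ₂ cos φ₁ cos Δλ' ) = 212.0°.
Final bearing = (212.0° + 180°) mod 360° = 32.0°.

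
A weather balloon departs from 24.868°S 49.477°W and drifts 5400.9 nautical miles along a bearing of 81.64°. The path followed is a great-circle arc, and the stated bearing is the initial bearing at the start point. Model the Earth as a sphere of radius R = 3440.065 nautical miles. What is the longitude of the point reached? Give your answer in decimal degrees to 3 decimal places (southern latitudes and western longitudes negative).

δ = 5400.9/3440.065 = 1.569999 rad (89.9543°).
Converting: φ₁ = -0.434028 rad, θ = 1.424887 rad.
Destination latitude: φ₂ = arcsin( sin φ₁ cos δ + cos φ₁ sin δ cos θ ) = arcsin(0.131576) = 7.561°.
For the longitude increment, Δλ = atan2( sin θ sin δ cos φ₁, cos δ − sin φ₁ sin φ₂ ) = atan2(0.897638, 0.056129) = 86.422°.
λ₂ = λ₁ + Δλ = 36.945°.

longitude 36.945°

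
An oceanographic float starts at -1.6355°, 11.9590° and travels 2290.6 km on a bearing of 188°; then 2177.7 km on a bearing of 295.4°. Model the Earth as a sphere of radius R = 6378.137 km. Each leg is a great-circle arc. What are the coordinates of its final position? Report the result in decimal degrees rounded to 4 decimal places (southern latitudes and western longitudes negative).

latitude -12.6992°, longitude -9.1276°

Apply the spherical direct solution leg by leg, carrying full precision between legs.
Leg 1: from (-1.6355°, 11.9590°), δ = 2290.6/6378.137 = 0.359133 rad, θ = 188° → φ = -22.0009°, λ = 8.9349°.
Leg 2: from (-22.0009°, 8.9349°), δ = 2177.7/6378.137 = 0.341432 rad, θ = 295.4° → φ = -12.6992°, λ = -9.1276°.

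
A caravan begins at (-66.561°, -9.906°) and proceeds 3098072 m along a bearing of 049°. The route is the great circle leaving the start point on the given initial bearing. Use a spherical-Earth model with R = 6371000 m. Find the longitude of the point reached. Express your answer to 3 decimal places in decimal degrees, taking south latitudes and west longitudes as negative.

Angular distance δ = d/R = 3098072 / 6371000 = 0.486277 rad.
Start latitude φ₁ = -1.161709 rad; initial bearing θ = 0.855211 rad.
Destination latitude: φ₂ = arcsin( sin φ₁ cos δ + cos φ₁ sin δ cos θ ) = arcsin(-0.689171) = -43.564°.
Then Δλ = atan2(0.140296, 0.251776) = 0.508375 rad, from sin θ sin δ cos φ₁ over cos δ − sin φ₁ sin φ₂.
Hence λ₂ = -9.906° + 29.128° = 19.222°.

longitude 19.222°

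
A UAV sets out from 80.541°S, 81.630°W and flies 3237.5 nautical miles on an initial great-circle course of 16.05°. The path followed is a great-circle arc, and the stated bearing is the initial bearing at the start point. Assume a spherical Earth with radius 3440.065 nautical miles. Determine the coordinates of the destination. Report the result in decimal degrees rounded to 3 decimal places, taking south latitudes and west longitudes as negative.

Angular distance δ = d/R = 3237.5 / 3440.065 = 0.941116 rad.
Converting: φ₁ = -1.405706 rad, θ = 0.280125 rad.
Destination latitude: φ₂ = arcsin( sin φ₁ cos δ + cos φ₁ sin δ cos θ ) = arcsin(-0.453233) = -26.951°.
For the longitude increment, Δλ = atan2( sin θ sin δ cos φ₁, cos δ − sin φ₁ sin φ₂ ) = atan2(0.036723, 0.141815) = 14.518°.
λ₂ = λ₁ + Δλ = -67.112°.

latitude -26.951°, longitude -67.112°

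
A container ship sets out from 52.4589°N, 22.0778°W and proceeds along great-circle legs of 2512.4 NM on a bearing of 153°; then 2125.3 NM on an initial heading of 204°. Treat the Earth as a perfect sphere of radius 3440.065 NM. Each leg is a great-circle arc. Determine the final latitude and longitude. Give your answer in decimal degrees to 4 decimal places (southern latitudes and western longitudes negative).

Apply the spherical direct solution leg by leg, carrying full precision between legs.
Leg 1: from (52.4589°, -22.0778°), δ = 2512.4/3440.065 = 0.730335 rad, θ = 153° → φ = 13.2084°, λ = -3.9525°.
Leg 2: from (13.2084°, -3.9525°), δ = 2125.3/3440.065 = 0.617808 rad, θ = 204° → φ = -19.2030°, λ = -18.3995°.

latitude -19.2030°, longitude -18.3995°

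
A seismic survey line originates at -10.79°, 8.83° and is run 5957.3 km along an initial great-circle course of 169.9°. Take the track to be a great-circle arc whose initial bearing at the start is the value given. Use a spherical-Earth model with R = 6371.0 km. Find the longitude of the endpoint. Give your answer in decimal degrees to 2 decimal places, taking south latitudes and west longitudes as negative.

δ = 5957.3/6371 = 0.935065 rad (53.5753°).
Converting: φ₁ = -0.188321 rad, θ = 2.965314 rad.
Destination latitude: φ₂ = arcsin( sin φ₁ cos δ + cos φ₁ sin δ cos θ ) = arcsin(-0.889322) = -62.79°.
Δλ = atan2( sin θ sin δ cos φ₁ , cos δ − sin φ₁ sin φ₂ ) = atan2(0.138612, 0.427276) = 0.313697 rad = 17.97°.
Hence λ₂ = 8.83° + 17.97° = 26.80°.

longitude 26.80°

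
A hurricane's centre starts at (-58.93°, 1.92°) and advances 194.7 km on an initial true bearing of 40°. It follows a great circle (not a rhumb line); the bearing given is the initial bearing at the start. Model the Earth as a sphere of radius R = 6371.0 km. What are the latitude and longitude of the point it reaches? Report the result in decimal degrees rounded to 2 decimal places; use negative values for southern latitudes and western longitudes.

The arc subtends δ = 194.7/6371 = 0.030560 rad at the centre.
Start latitude φ₁ = -1.028523 rad; initial bearing θ = 0.698132 rad.
sin φ₂ = sin φ₁ cos δ + cos φ₁ sin δ cos θ = (-0.856537)(0.999533) + (0.516085)(0.030556)(0.766044) = -0.844058
φ₂ = asin(-0.844058) = -1.004805 rad = -57.57°.
Then Δλ = atan2(0.010136, 0.276566) = 0.036634 rad, from sin θ sin δ cos φ₁ over cos δ − sin φ₁ sin φ₂.
Hence λ₂ = 1.92° + 2.10° = 4.02°.

latitude -57.57°, longitude 4.02°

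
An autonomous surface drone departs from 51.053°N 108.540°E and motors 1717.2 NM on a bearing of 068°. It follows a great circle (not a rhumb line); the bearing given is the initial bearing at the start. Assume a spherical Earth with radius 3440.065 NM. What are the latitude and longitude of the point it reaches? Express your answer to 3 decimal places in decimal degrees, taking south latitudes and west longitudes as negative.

Central angle δ = d/R = 0.499177 rad.
Start latitude φ₁ = 0.891043 rad; initial bearing θ = 1.186824 rad.
Destination latitude: φ₂ = arcsin( sin φ₁ cos δ + cos φ₁ sin δ cos θ ) = arcsin(0.795551) = 52.707°.
Δλ = atan2( sin θ sin δ cos φ₁ , cos δ − sin φ₁ sin φ₂ ) = atan2(0.279002, 0.259255) = 0.822069 rad = 47.101°.
λ₂ = 108.540° + 47.101° = 155.641°.

latitude 52.707°, longitude 155.641°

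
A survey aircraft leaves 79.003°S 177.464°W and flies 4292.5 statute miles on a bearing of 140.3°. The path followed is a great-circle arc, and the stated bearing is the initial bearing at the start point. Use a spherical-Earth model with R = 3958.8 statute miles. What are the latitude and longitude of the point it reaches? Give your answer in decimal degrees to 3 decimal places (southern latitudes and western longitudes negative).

latitude -36.064°, longitude -41.772°

The arc subtends δ = 4292.5/3958.8 = 1.084293 rad at the centre.
Converting: φ₁ = -1.378862 rad, θ = 2.448697 rad.
sin φ₂ = sin φ₁ cos δ + cos φ₁ sin δ cos θ = (-0.981637)(0.467538) + (0.190758)(0.883973)(-0.769400) = -0.588692
φ₂ = asin(-0.588692) = -0.629440 rad = -36.064°.
Δλ = atan2( sin θ sin δ cos φ₁ , cos δ − sin φ₁ sin φ₂ ) = atan2(0.107712, -0.110344) = 2.368266 rad = 135.692°.
λ₂ = -177.464° + 135.692° = -41.772°.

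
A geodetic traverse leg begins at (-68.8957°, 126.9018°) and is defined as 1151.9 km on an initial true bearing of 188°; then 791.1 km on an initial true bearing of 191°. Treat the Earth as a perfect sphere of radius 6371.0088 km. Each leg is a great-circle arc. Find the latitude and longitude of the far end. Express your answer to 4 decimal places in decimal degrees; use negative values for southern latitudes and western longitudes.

Apply the spherical direct solution leg by leg, carrying full precision between legs.
Leg 1: from (-68.8957°, 126.9018°), δ = 1151.9/6371.0088 = 0.180803 rad, θ = 188° → φ = -79.0630°, λ = 119.3222°.
Leg 2: from (-79.0630°, 119.3222°), δ = 791.1/6371.0088 = 0.124172 rad, θ = 191° → φ = -85.8229°, λ = 100.3903°.

latitude -85.8229°, longitude 100.3903°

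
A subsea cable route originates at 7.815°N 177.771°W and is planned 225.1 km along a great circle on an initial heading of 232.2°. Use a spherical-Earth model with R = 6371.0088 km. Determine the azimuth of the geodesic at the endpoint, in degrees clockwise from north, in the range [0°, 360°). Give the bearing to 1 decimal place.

Angular distance δ = d/R = 225.1 / 6371.0088 = 0.035332 rad.
Converting: φ₁ = 0.136397 rad, θ = 4.052655 rad.
Applying the spherical law of cosines for sides, sin φ₂ = sin φ₁ cos δ + cos φ₁ sin δ cos θ = 0.114440, so φ₂ = 6.571°.
Then Δλ = atan2(-0.027653, 0.983815) = -0.028100 rad, from sin θ sin δ cos φ₁ over cos δ − sin φ₁ sin φ₂.
λ₂ = -177.771° + -1.610° = -179.381°.
The forward bearing on arrival equals the back-azimuth from the destination plus 180°.
Back-azimuth from P₂ (6.6°, -179.4°) to P₁ (7.8°, -177.8°), with Δλ' = λ₁ − λ₂ = 1.6°: atan2( sin Δλ' cos φ₁ , cos φ₂ sin φ₁ − sin φ₂ cos φ₁ cos Δλ' ) = 52.0°.
Final bearing = (52.0° + 180°) mod 360° = 232.0°.

final bearing 232.0°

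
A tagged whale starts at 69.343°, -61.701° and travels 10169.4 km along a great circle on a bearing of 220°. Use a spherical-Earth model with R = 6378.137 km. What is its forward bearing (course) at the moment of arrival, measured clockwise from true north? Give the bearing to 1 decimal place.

Angular distance δ = d/R = 10169.4 / 6378.137 = 1.594415 rad.
Converting: φ₁ = 1.210264 rad, θ = 3.839724 rad.
Applying the spherical law of cosines for sides, sin φ₂ = sin φ₁ cos δ + cos φ₁ sin δ cos θ = -0.292263, so φ₂ = -16.993°.
Then Δλ = atan2(-0.226695, 0.249856) = -0.736834 rad, from sin θ sin δ cos φ₁ over cos δ − sin φ₁ sin φ₂.
λ₂ = -61.701° + -42.218° = -103.919°.
The forward bearing on arrival equals the back-azimuth from the destination plus 180°.
Back-azimuth from P₂ (-17.0°, -103.9°) to P₁ (69.3°, -61.7°), with Δλ' = λ₁ − λ₂ = 42.2°: atan2( sin Δλ' cos φ₁ , cos φ₂ sin φ₁ − sin φ₂ cos φ₁ cos Δλ' ) = 13.7°.
Final bearing = (13.7° + 180°) mod 360° = 193.7°.

final bearing 193.7°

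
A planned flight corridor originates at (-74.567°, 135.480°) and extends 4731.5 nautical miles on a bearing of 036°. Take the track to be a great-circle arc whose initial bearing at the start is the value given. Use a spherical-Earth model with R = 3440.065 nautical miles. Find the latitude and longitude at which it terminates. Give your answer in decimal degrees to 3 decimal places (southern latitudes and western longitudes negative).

latitude 1.378°, longitude 170.704°

δ = 4731.5/3440.065 = 1.375410 rad (78.8052°).
With φ₁ = -74.567° = -1.301440 rad and θ = 36° = 0.628319 rad:
sin φ₂ = sin φ₁ cos δ + cos φ₁ sin δ cos θ = (-0.963942)(0.194145) + (0.266111)(0.980973)(0.809017) = 0.024047
φ₂ = asin(0.024047) = 0.024050 rad = 1.378°.
Δλ = atan2( sin θ sin δ cos φ₁ , cos δ − sin φ₁ sin φ₂ ) = atan2(0.153440, 0.217326) = 0.614767 rad = 35.224°.
λ₂ = λ₁ + Δλ = 170.704°.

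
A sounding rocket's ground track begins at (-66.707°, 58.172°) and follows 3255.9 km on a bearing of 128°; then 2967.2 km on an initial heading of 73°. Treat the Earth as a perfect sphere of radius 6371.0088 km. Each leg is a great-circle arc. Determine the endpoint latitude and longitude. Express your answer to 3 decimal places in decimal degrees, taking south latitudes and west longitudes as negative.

Apply the spherical direct solution leg by leg, carrying full precision between legs.
Leg 1: from (-66.707°, 58.172°), δ = 3255.9/6371.0088 = 0.511049 rad, θ = 128° → φ = -66.957°, λ = 138.117°.
Leg 2: from (-66.957°, 138.117°), δ = 2967.2/6371.0088 = 0.465735 rad, θ = 73° → φ = -50.427°, λ = -179.497°.

latitude -50.427°, longitude -179.497°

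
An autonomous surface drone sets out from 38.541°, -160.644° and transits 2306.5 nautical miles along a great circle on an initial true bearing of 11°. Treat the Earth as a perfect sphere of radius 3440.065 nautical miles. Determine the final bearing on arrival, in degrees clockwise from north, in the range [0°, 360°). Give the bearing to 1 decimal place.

final bearing 34.8°

The arc subtends δ = 2306.5/3440.065 = 0.670482 rad at the centre.
Start latitude φ₁ = 0.672667 rad; initial bearing θ = 0.191986 rad.
Destination latitude: φ₂ = arcsin( sin φ₁ cos δ + cos φ₁ sin δ cos θ ) = arcsin(0.965271) = 74.856°.
For the longitude increment, Δλ = atan2( sin θ sin δ cos φ₁, cos δ − sin φ₁ sin φ₂ ) = atan2(0.092735, 0.182087) = 26.989°.
λ₂ = -160.644° + 26.989° = -133.655°.
The forward bearing on arrival equals the back-azimuth from the destination plus 180°.
Back-azimuth from P₂ (74.9°, -133.7°) to P₁ (38.5°, -160.6°), with Δλ' = λ₁ − λ₂ = -27.0°: atan2( sin Δλ' cos φ₁ , cos φ₂ sin φ₁ − sin φ₂ cos φ₁ cos Δλ' ) = 214.8°.
Final bearing = (214.8° + 180°) mod 360° = 34.8°.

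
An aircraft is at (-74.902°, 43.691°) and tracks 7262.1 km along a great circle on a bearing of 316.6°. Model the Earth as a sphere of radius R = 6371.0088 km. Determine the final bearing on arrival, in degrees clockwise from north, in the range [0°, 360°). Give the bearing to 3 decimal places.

final bearing 349.400°

The arc subtends δ = 7262.1/6371.0088 = 1.139867 rad at the centre.
With φ₁ = -74.902° = -1.307287 rad and θ = 316.6° = 5.525712 rad:
sin φ₂ = sin φ₁ cos δ + cos φ₁ sin δ cos θ = (-0.965482)(0.417716) + (0.260471)(0.908578)(0.726575) = -0.231347
φ₂ = asin(-0.231347) = -0.233462 rad = -13.376°.
Then Δλ = atan2(-0.162605, 0.194354) = -0.696687 rad, from sin θ sin δ cos φ₁ over cos δ − sin φ₁ sin φ₂.
Hence λ₂ = 43.691° + -39.917° = 3.774°.
The forward bearing on arrival equals the back-azimuth from the destination plus 180°.
Back-azimuth from P₂ (-13.376°, 3.774°) to P₁ (-74.902°, 43.691°), with Δλ' = λ₁ − λ₂ = 39.917°: atan2( sin Δλ' cos φ₁ , cos φ₂ sin φ₁ − sin φ₂ cos φ₁ cos Δλ' ) = 169.400°.
Final bearing = (169.400° + 180°) mod 360° = 349.400°.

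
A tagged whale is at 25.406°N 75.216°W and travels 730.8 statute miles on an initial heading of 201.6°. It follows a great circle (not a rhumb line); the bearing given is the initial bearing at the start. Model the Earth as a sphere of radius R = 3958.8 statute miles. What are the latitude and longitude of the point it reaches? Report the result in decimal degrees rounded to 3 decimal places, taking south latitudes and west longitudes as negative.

latitude 15.520°, longitude -79.237°

δ = 730.8/3958.8 = 0.184601 rad (10.5769°).
Converting: φ₁ = 0.443418 rad, θ = 3.518584 rad.
Applying the spherical law of cosines for sides, sin φ₂ = sin φ₁ cos δ + cos φ₁ sin δ cos θ = 0.267580, so φ₂ = 15.520°.
Then Δλ = atan2(-0.061036, 0.868210) = -0.070186 rad, from sin θ sin δ cos φ₁ over cos δ − sin φ₁ sin φ₂.
λ₂ = λ₁ + Δλ = -79.237°.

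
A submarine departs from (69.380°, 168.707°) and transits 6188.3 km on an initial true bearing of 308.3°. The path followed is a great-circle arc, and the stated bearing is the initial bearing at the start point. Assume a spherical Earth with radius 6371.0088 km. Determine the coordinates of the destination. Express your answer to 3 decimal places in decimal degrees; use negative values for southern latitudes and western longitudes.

latitude 45.094°, longitude 55.319°

δ = 6188.3/6371.0088 = 0.971322 rad (55.6526°).
With φ₁ = 69.380° = 1.210909 rad and θ = 308.3° = 5.380850 rad:
sin φ₂ = sin φ₁ cos δ + cos φ₁ sin δ cos θ = (0.935937)(0.564209) + (0.352168)(0.825632)(0.619779) = 0.708271
φ₂ = asin(0.708271) = 0.787047 rad = 45.094°.
For the longitude increment, Δλ = atan2( sin θ sin δ cos φ₁, cos δ − sin φ₁ sin φ₂ ) = atan2(-0.228183, -0.098689) = -113.388°.
λ₂ = λ₁ + Δλ = 55.319°.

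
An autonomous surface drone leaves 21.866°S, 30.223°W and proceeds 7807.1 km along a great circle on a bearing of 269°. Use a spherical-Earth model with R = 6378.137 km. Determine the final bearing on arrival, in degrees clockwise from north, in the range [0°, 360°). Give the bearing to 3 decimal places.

final bearing 290.382°

Central angle δ = d/R = 1.224041 rad.
Start latitude φ₁ = -0.381634 rad; initial bearing θ = 4.694936 rad.
Destination latitude: φ₂ = arcsin( sin φ₁ cos δ + cos φ₁ sin δ cos θ ) = arcsin(-0.141805) = -8.152°.
Then Δλ = atan2(-0.872687, 0.287035) = -1.253033 rad, from sin θ sin δ cos φ₁ over cos δ − sin φ₁ sin φ₂.
λ₂ = λ₁ + Δλ = -102.016°.
The forward bearing on arrival equals the back-azimuth from the destination plus 180°.
Back-azimuth from P₂ (-8.152°, -102.016°) to P₁ (-21.866°, -30.223°), with Δλ' = λ₁ − λ₂ = 71.793°: atan2( sin Δλ' cos φ₁ , cos φ₂ sin φ₁ − sin φ₂ cos φ₁ cos Δλ' ) = 110.382°.
Final bearing = (110.382° + 180°) mod 360° = 290.382°.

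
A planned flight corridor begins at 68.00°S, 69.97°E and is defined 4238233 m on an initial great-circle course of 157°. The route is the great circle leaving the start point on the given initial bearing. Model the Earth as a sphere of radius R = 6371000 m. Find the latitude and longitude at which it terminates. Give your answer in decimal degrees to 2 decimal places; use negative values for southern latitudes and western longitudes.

Central angle δ = d/R = 0.665238 rad.
Start latitude φ₁ = -1.186824 rad; initial bearing θ = 2.740167 rad.
sin φ₂ = sin φ₁ cos δ + cos φ₁ sin δ cos θ = (-0.927184)(0.786770) + (0.374607)(0.617247)(-0.920505) = -0.942324
φ₂ = asin(-0.942324) = -1.229506 rad = -70.45°.
Then Δλ = atan2(0.090347, -0.086938) = 2.336967 rad, from sin θ sin δ cos φ₁ over cos δ − sin φ₁ sin φ₂.
λ₂ = 69.97° + 133.90° = 203.87°, normalized to (−180°, 180°] → -156.13°.

latitude -70.45°, longitude -156.13°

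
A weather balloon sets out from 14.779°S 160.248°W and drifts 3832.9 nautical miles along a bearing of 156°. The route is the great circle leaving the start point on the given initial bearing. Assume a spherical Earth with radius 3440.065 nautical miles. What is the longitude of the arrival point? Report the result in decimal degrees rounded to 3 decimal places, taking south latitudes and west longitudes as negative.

δ = 3832.9/3440.065 = 1.114194 rad (63.8386°).
Converting: φ₁ = -0.257942 rad, θ = 2.722714 rad.
Destination latitude: φ₂ = arcsin( sin φ₁ cos δ + cos φ₁ sin δ cos θ ) = arcsin(-0.905301) = -64.864°.
Then Δλ = atan2(0.352991, 0.209966) = 1.034194 rad, from sin θ sin δ cos φ₁ over cos δ − sin φ₁ sin φ₂.
Hence λ₂ = -160.248° + 59.255° = -100.993°.

longitude -100.993°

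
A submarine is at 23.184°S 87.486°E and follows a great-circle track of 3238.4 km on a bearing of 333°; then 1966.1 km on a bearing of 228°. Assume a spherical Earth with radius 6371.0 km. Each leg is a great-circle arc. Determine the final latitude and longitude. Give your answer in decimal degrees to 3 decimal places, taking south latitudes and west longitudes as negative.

Apply the spherical direct solution leg by leg, carrying full precision between legs.
Leg 1: from (-23.184°, 87.486°), δ = 3238.4/6371 = 0.508303 rad, θ = 333° → φ = 3.137°, λ = 74.701°.
Leg 2: from (3.137°, 74.701°), δ = 1966.1/6371 = 0.308601 rad, θ = 228° → φ = -8.673°, λ = 61.503°.

latitude -8.673°, longitude 61.503°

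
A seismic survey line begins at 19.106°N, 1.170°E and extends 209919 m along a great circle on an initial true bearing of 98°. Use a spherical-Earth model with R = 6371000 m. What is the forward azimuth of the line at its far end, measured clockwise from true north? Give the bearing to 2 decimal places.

δ = 209919/6371000 = 0.032949 rad (1.8878°).
With φ₁ = 19.106° = 0.333463 rad and θ = 98° = 1.710423 rad:
sin φ₂ = sin φ₁ cos δ + cos φ₁ sin δ cos θ = (0.327317)(0.999457) + (0.944915)(0.032943)(-0.139173) = 0.322807
φ₂ = asin(0.322807) = 0.328694 rad = 18.833°.
For the longitude increment, Δλ = atan2( sin θ sin δ cos φ₁, cos δ − sin φ₁ sin φ₂ ) = atan2(0.030826, 0.893797) = 1.975°.
Hence λ₂ = 1.170° + 1.975° = 3.145°.
The forward bearing on arrival equals the back-azimuth from the destination plus 180°.
Back-azimuth from P₂ (18.83°, 3.15°) to P₁ (19.11°, 1.17°), with Δλ' = λ₁ − λ₂ = -1.98°: atan2( sin Δλ' cos φ₁ , cos φ₂ sin φ₁ − sin φ₂ cos φ₁ cos Δλ' ) = 278.64°.
Final bearing = (278.64° + 180°) mod 360° = 98.64°.

final bearing 98.64°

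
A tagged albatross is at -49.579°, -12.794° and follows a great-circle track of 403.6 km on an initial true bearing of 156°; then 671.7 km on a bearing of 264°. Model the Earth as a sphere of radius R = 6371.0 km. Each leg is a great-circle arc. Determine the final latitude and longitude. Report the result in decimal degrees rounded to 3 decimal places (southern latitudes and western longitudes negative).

Apply the spherical direct solution leg by leg, carrying full precision between legs.
Leg 1: from (-49.579°, -12.794°), δ = 403.6/6371 = 0.063350 rad, θ = 156° → φ = -52.870°, λ = -10.349°.
Leg 2: from (-52.870°, -10.349°), δ = 671.7/6371 = 0.105431 rad, θ = 264° → φ = -53.081°, λ = -20.383°.

latitude -53.081°, longitude -20.383°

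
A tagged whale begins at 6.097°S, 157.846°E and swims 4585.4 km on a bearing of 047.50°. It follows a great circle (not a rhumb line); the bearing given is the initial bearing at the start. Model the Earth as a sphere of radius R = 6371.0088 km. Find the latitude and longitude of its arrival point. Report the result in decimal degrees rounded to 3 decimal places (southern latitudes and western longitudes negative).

latitude 21.281°, longitude -170.717°

Angular distance δ = d/R = 4585.4 / 6371.0088 = 0.719729 rad.
Start latitude φ₁ = -0.106413 rad; initial bearing θ = 0.829031 rad.
Destination latitude: φ₂ = arcsin( sin φ₁ cos δ + cos φ₁ sin δ cos θ ) = arcsin(0.362947) = 21.281°.
For the longitude increment, Δλ = atan2( sin θ sin δ cos φ₁, cos δ − sin φ₁ sin φ₂ ) = atan2(0.483250, 0.790534) = 31.437°.
λ₂ = 157.846° + 31.437° = 189.283°, normalized to (−180°, 180°] → -170.717°.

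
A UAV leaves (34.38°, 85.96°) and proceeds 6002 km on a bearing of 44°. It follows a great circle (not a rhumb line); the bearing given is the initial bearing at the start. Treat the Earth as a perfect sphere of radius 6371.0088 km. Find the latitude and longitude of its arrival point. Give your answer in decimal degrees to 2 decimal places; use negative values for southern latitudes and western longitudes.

Angular distance δ = d/R = 6002 / 6371.0088 = 0.942080 rad.
Start latitude φ₁ = 0.600044 rad; initial bearing θ = 0.767945 rad.
sin φ₂ = sin φ₁ cos δ + cos φ₁ sin δ cos θ = (0.564679)(0.588107) + (0.825311)(0.808783)(0.719340) = 0.812249
φ₂ = asin(0.812249) = 0.947997 rad = 54.32°.
Then Δλ = atan2(0.463683, 0.129447) = 1.298556 rad, from sin θ sin δ cos φ₁ over cos δ − sin φ₁ sin φ₂.
Hence λ₂ = 85.96° + 74.40° = 160.36°.

latitude 54.32°, longitude 160.36°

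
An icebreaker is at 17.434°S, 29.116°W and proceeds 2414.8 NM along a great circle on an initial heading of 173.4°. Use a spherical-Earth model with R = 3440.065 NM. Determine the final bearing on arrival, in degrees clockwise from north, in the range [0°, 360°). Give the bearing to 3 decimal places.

final bearing 168.315°

The arc subtends δ = 2414.8/3440.065 = 0.701963 rad at the centre.
With φ₁ = -17.434° = -0.304281 rad and θ = 173.4° = 3.026401 rad:
Applying the spherical law of cosines for sides, sin φ₂ = sin φ₁ cos δ + cos φ₁ sin δ cos θ = -0.840746, so φ₂ = -57.219°.
Δλ = atan2( sin θ sin δ cos φ₁ , cos δ − sin φ₁ sin φ₂ ) = atan2(0.070808, 0.511683) = 0.137509 rad = 7.879°.
Hence λ₂ = -29.116° + 7.879° = -21.237°.
The forward bearing on arrival equals the back-azimuth from the destination plus 180°.
Back-azimuth from P₂ (-57.219°, -21.237°) to P₁ (-17.434°, -29.116°), with Δλ' = λ₁ − λ₂ = -7.879°: atan2( sin Δλ' cos φ₁ , cos φ₂ sin φ₁ − sin φ₂ cos φ₁ cos Δλ' ) = 348.315°.
Final bearing = (348.315° + 180°) mod 360° = 168.315°.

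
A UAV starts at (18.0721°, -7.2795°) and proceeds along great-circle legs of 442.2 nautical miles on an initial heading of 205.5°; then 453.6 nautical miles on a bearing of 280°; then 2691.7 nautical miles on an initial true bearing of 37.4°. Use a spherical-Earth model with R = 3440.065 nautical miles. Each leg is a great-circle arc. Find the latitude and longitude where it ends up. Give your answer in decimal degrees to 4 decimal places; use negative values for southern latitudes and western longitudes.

latitude 44.5396°, longitude 18.7943°

Apply the spherical direct solution leg by leg, carrying full precision between legs.
Leg 1: from (18.0721°, -7.2795°), δ = 442.2/3440.065 = 0.128544 rad, θ = 205.5° → φ = 11.4001°, λ = -10.5068°.
Leg 2: from (11.4001°, -10.5068°), δ = 453.6/3440.065 = 0.131858 rad, θ = 280° → φ = 12.6106°, λ = -18.1313°.
Leg 3: from (12.6106°, -18.1313°), δ = 2691.7/3440.065 = 0.782456 rad, θ = 37.4° → φ = 44.5396°, λ = 18.7943°.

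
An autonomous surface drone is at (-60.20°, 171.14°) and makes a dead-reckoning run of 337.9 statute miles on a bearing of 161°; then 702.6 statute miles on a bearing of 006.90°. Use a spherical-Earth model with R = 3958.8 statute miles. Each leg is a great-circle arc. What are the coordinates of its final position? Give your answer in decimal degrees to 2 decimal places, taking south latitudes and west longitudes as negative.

Apply the spherical direct solution leg by leg, carrying full precision between legs.
Leg 1: from (-60.20°, 171.14°), δ = 337.9/3958.8 = 0.085354 rad, θ = 161° → φ = -64.78°, λ = 174.87°.
Leg 2: from (-64.78°, 174.87°), δ = 702.6/3958.8 = 0.177478 rad, θ = 6.9° → φ = -54.66°, λ = 176.98°.

latitude -54.66°, longitude 176.98°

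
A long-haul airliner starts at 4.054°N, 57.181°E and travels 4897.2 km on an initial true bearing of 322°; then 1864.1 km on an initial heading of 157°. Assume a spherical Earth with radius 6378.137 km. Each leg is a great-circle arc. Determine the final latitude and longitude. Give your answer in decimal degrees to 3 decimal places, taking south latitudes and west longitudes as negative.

latitude 21.020°, longitude 31.904°

Apply the spherical direct solution leg by leg, carrying full precision between legs.
Leg 1: from (4.054°, 57.181°), δ = 4897.2/6378.137 = 0.767810 rad, θ = 322° → φ = 36.642°, λ = 24.977°.
Leg 2: from (36.642°, 24.977°), δ = 1864.1/6378.137 = 0.292264 rad, θ = 157° → φ = 21.020°, λ = 31.904°.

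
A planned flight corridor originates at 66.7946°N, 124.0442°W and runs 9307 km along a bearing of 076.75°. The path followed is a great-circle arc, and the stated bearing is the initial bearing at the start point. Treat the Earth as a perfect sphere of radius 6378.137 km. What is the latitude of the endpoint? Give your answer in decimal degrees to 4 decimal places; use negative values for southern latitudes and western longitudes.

latitude 11.0755°

Central angle δ = d/R = 1.459204 rad.
Start latitude φ₁ = 1.165786 rad; initial bearing θ = 1.339540 rad.
Applying the spherical law of cosines for sides, sin φ₂ = sin φ₁ cos δ + cos φ₁ sin δ cos θ = 0.192102, so φ₂ = 11.0755°.
For the longitude increment, Δλ = atan2( sin θ sin δ cos φ₁, cos δ − sin φ₁ sin φ₂ ) = atan2(0.381154, -0.065199) = 99.7069°.
Hence λ₂ = -124.0442° + 99.7069° = -24.3373°.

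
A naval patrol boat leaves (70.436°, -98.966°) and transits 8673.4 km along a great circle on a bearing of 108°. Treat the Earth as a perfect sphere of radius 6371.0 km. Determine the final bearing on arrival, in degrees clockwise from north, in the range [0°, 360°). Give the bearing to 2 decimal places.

The arc subtends δ = 8673.4/6371 = 1.361388 rad at the centre.
Start latitude φ₁ = 1.229340 rad; initial bearing θ = 1.884956 rad.
sin φ₂ = sin φ₁ cos δ + cos φ₁ sin δ cos θ = (0.942268)(0.207882) + (0.334860)(0.978154)(-0.309017) = 0.094663
φ₂ = asin(0.094663) = 0.094805 rad = 5.432°.
Then Δλ = atan2(0.311513, 0.118683) = 1.206785 rad, from sin θ sin δ cos φ₁ over cos δ − sin φ₁ sin φ₂.
λ₂ = λ₁ + Δλ = -29.822°.
The forward bearing on arrival equals the back-azimuth from the destination plus 180°.
Back-azimuth from P₂ (5.43°, -29.82°) to P₁ (70.44°, -98.97°), with Δλ' = λ₁ − λ₂ = -69.14°: atan2( sin Δλ' cos φ₁ , cos φ₂ sin φ₁ − sin φ₂ cos φ₁ cos Δλ' ) = 341.34°.
Final bearing = (341.34° + 180°) mod 360° = 161.34°.

final bearing 161.34°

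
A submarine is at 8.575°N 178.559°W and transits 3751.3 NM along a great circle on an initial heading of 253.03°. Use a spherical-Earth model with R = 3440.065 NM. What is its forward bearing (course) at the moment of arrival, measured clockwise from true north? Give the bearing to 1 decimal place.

final bearing 254.3°

The arc subtends δ = 3751.3/3440.065 = 1.090474 rad at the centre.
Start latitude φ₁ = 0.149662 rad; initial bearing θ = 4.416207 rad.
sin φ₂ = sin φ₁ cos δ + cos φ₁ sin δ cos θ = (0.149104)(0.462065) + (0.988822)(0.886846)(-0.291871) = -0.187055
φ₂ = asin(-0.187055) = -0.188164 rad = -10.781°.
Then Δλ = atan2(-0.838749, 0.489956) = -1.042112 rad, from sin θ sin δ cos φ₁ over cos δ − sin φ₁ sin φ₂.
λ₂ = -178.559° + -59.709° = -238.268°, normalized to (−180°, 180°] → 121.732°.
The forward bearing on arrival equals the back-azimuth from the destination plus 180°.
Back-azimuth from P₂ (-10.8°, 121.7°) to P₁ (8.6°, -178.6°), with Δλ' = λ₁ − λ₂ = -300.3°: atan2( sin Δλ' cos φ₁ , cos φ₂ sin φ₁ − sin φ₂ cos φ₁ cos Δλ' ) = 74.3°.
Final bearing = (74.3° + 180°) mod 360° = 254.3°.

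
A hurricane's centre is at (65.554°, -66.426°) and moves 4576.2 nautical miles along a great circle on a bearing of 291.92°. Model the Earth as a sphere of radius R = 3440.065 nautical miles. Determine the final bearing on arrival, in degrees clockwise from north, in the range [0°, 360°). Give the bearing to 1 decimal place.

final bearing 204.4°

Central angle δ = d/R = 1.330266 rad.
Start latitude φ₁ = 1.144133 rad; initial bearing θ = 5.094965 rad.
sin φ₂ = sin φ₁ cos δ + cos φ₁ sin δ cos θ = (0.910352)(0.238218) + (0.413835)(0.971212)(0.373312) = 0.366904
φ₂ = asin(0.366904) = 0.375679 rad = 21.525°.
For the longitude increment, Δλ = atan2( sin θ sin δ cos φ₁, cos δ − sin φ₁ sin φ₂ ) = atan2(-0.372865, -0.095794) = -104.408°.
λ₂ = λ₁ + Δλ = -170.834°.
The forward bearing on arrival equals the back-azimuth from the destination plus 180°.
Back-azimuth from P₂ (21.5°, -170.8°) to P₁ (65.6°, -66.4°), with Δλ' = λ₁ − λ₂ = 104.4°: atan2( sin Δλ' cos φ₁ , cos φ₂ sin φ₁ − sin φ₂ cos φ₁ cos Δλ' ) = 24.4°.
Final bearing = (24.4° + 180°) mod 360° = 204.4°.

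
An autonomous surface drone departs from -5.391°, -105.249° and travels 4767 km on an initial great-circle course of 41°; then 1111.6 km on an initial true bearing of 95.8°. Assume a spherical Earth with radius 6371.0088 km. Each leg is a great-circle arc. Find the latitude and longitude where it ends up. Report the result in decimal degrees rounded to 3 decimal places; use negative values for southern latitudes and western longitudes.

latitude 24.827°, longitude -64.432°

Apply the spherical direct solution leg by leg, carrying full precision between legs.
Leg 1: from (-5.391°, -105.249°), δ = 4767/6371.0088 = 0.748233 rad, θ = 41° → φ = 26.253°, λ = -75.402°.
Leg 2: from (26.253°, -75.402°), δ = 1111.6/6371.0088 = 0.174478 rad, θ = 95.8° → φ = 24.827°, λ = -64.432°.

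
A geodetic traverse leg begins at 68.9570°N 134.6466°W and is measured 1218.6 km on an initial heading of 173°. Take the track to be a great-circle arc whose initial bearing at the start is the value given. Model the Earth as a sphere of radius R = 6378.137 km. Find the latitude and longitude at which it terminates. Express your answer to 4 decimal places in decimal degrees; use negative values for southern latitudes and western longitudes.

δ = 1218.6/6378.137 = 0.191059 rad (10.9469°).
Converting: φ₁ = 1.203527 rad, θ = 3.019420 rad.
sin φ₂ = sin φ₁ cos δ + cos φ₁ sin δ cos θ = (0.933311)(0.981804) + (0.359068)(0.189899)(-0.992546) = 0.848650
φ₂ = asin(0.848650) = 1.013428 rad = 58.0651°.
Δλ = atan2( sin θ sin δ cos φ₁ , cos δ − sin φ₁ sin φ₂ ) = atan2(0.008310, 0.189749) = 0.043766 rad = 2.5076°.
λ₂ = λ₁ + Δλ = -132.1390°.

latitude 58.0651°, longitude -132.1390°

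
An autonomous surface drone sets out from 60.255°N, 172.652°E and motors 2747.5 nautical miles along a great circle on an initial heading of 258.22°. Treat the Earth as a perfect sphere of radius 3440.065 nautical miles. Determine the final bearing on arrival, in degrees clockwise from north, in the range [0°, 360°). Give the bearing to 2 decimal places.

δ = 2747.5/3440.065 = 0.798677 rad (45.7608°).
Converting: φ₁ = 1.051648 rad, θ = 4.506789 rad.
Destination latitude: φ₂ = arcsin( sin φ₁ cos δ + cos φ₁ sin δ cos θ ) = arcsin(0.533167) = 32.220°.
Δλ = atan2( sin θ sin δ cos φ₁ , cos δ − sin φ₁ sin φ₂ ) = atan2(-0.347966, 0.234738) = -0.977322 rad = -55.996°.
λ₂ = 172.652° + -55.996° = 116.656°.
The forward bearing on arrival equals the back-azimuth from the destination plus 180°.
Back-azimuth from P₂ (32.22°, 116.66°) to P₁ (60.26°, 172.65°), with Δλ' = λ₁ − λ₂ = 56.00°: atan2( sin Δλ' cos φ₁ , cos φ₂ sin φ₁ − sin φ₂ cos φ₁ cos Δλ' ) = 35.04°.
Final bearing = (35.04° + 180°) mod 360° = 215.04°.

final bearing 215.04°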